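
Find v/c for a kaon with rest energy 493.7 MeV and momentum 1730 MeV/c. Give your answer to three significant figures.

pc/(mc²) = 1730/493.7 = 3.5042 = βγ = β/√(1−β²).
So β² = x²/(1 + x²) with x = 3.5042: x² = 12.2794, β² = 12.2794/13.2794 = 0.924695, β = 0.962.

0.962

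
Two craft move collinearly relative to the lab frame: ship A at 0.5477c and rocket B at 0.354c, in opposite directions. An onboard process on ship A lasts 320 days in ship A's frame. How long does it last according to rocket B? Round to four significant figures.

488.2 days

Speed of ship A in rocket B's frame: u = (v_A + v_B)/(1 + v_A v_B/c²) = (0.5477 + 0.354)/(1 + 0.5477×0.354) = 0.9017/1.1938858 = 0.75526; |u| = 0.75526c.
γ for this relative speed: γ = 1/√(1 − 0.570418) = 1.5257.
The clock on ship A records proper time, so rocket B measures Δt = γΔτ = 1.5257 × 320 = 488.2 days.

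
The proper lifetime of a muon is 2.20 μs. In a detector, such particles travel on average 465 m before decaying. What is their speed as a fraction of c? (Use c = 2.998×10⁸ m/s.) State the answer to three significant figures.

Let x = d/(cτ) = 465.0 m / (2.998×10⁸ m/s × 2.200×10^-6 s) = 0.70502. Since d = βγcτ, x = βγ = β/√(1−β²).
Solving: β² = x²/(1+x²) = 0.497053/1.497053 = 0.332021, so β = 0.576.

0.576c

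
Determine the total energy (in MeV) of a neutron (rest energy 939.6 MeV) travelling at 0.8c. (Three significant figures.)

1570 MeV

γ = 1/√(1 − β²) = 1/√(1 − 0.64) = 1/√0.36 = 1/0.6 = 1.6667.
Total energy: E = γmc² = 1.6667 × 939.6 MeV = 1570 MeV.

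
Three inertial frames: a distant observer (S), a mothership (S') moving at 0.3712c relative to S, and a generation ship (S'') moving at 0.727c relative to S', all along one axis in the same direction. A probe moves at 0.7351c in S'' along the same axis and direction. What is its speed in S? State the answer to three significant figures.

Compose velocities in two stages. Stage 1 (into S'): u₁ = (0.7351+0.727)/(1+0.7351×0.727) = 0.95287.
Stage 2 (into S): u = (0.95287+0.3712)/(1+0.95287×0.3712) = 0.97811, so the speed is 0.978c.

0.978c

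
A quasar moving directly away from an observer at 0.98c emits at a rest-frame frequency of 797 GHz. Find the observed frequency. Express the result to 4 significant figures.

80.10 GHz

Relativistic Doppler (source moving away): f_obs = f_src · √((1−β)/(1+β)).
With β = 0.98: factor = √(0.02/1.98) = 0.1005.
f_obs = 797 × 0.1005 = 80.10 GHz.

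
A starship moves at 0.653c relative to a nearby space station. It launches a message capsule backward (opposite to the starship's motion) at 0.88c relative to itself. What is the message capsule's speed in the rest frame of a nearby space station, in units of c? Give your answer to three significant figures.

Relativistic velocity addition: u = (u' + v)/(1 + u'v/c²), with u' = −0.88c and v = 0.653c.
Numerator: −0.88 + 0.653 = −0.227. Denominator: 1 + (−0.88)(0.653) = 0.42536.
u = −0.227/0.42536 = −0.53367, so the speed is 0.534c.

0.534c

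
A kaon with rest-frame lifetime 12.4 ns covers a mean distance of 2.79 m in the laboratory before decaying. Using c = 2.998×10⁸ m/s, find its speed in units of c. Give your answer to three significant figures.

d = βγcτ ⇒ βγ = d/(cτ) = 2.790 m / (3.71752 m) = 0.7505.
β = (βγ)/√(1+(βγ)²) = 0.7505/√1.56325 = 0.600.

0.600c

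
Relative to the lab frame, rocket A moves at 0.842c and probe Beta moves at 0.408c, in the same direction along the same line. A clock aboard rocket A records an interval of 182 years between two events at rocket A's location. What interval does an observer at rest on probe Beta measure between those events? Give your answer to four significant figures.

242.6 years

Transform rocket A's velocity into probe Beta's frame: (0.842 − 0.408)/(1 − 0.842·0.408) = 0.434/0.656464, so the relative speed is 0.66112c.
At |u| = 0.66112c, γ = (1 − 0.43708)^(−1/2) = 1.3328.
Rocket A's interval is proper; time dilation gives Δt_B = γΔτ = 1.3328 × 182 years = 242.6 years.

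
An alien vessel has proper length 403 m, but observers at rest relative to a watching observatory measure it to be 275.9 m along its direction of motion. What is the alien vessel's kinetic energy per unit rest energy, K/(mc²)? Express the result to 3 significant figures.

γ = L₀/L = 403/275.9 = 1.46067.
K/(mc²) = γ − 1 = 1.46067 − 1 = 0.461.

0.461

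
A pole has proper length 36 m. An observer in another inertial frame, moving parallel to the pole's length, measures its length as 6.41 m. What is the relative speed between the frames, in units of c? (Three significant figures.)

0.984c

Length contraction gives γ = L₀/L = 36/6.41 = 5.6162.
β = √(1 − 1/γ²) = √0.968296 = 0.984.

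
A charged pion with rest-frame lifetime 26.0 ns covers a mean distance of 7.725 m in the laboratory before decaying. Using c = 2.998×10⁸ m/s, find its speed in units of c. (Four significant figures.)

0.7039c

Let x = d/(cτ) = 7.725 m / (2.998×10⁸ m/s × 2.600×10^-8 s) = 0.99105. Since d = βγcτ, x = βγ = β/√(1−β²).
Solving: β² = x²/(1+x²) = 0.98218/1.98218 = 0.495505, so β = 0.7039.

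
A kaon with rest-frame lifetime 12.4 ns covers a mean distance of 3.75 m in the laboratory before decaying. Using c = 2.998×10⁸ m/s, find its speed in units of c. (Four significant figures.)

0.7102c

Let x = d/(cτ) = 3.750 m / (2.998×10⁸ m/s × 1.240×10^-8 s) = 1.0087. Since d = βγcτ, x = βγ = β/√(1−β²).
Solving: β² = x²/(1+x²) = 1.01748/2.01748 = 0.504332, so β = 0.7102.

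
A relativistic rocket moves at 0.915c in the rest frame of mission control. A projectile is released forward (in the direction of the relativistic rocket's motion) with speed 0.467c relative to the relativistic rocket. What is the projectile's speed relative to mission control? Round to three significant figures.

0.968c

In units of c, u = (u' + v)/(1 + u'v) with u' = 0.467 and v = 0.915.
Numerator: 0.467 + 0.915 = 1.382. Denominator: 1 + (0.467)(0.915) = 1.427305.
u = 1.382/1.427305 = 0.96826, so the speed is 0.968c.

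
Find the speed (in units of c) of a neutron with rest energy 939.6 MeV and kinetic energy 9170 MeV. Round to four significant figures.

0.9957c

γ = 1 + K/(mc²) = 1 + 9170/939.6 = 10.759.
β = √(1 − 1/γ²) = √(1 − 0.00863886) = √0.99136114 = 0.9957.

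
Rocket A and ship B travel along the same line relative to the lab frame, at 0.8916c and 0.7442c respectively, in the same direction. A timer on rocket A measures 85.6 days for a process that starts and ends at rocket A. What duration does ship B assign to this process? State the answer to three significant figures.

95.2 days

Speed of rocket A in ship B's frame: u = (v_A − v_B)/(1 − v_A v_B/c²) = (0.8916 − 0.7442)/(1 − 0.8916×0.7442) = 0.1474/0.33647128 = 0.43808; |u| = 0.43808c.
γ for this relative speed: γ = 1/√(1 − 0.191914) = 1.1124.
Rocket A's interval is proper; time dilation gives Δt_B = γΔτ = 1.1124 × 85.6 days = 95.2 days.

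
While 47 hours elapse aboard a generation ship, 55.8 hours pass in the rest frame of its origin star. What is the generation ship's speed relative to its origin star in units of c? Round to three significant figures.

γ = Δt/Δτ = 55.8/47 = 1.1872.
β = √(1 − 1/γ²) = √(1 − 0.7095) = √0.2905 = 0.539.

0.539c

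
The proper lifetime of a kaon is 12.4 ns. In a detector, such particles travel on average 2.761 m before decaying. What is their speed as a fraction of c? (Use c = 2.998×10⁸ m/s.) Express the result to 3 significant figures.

0.596c

Let x = d/(cτ) = 2.761 m / (2.998×10⁸ m/s × 1.240×10^-8 s) = 0.7427. Since d = βγcτ, x = βγ = β/√(1−β²).
Solving: β² = x²/(1+x²) = 0.551603/1.551603 = 0.355505, so β = 0.596.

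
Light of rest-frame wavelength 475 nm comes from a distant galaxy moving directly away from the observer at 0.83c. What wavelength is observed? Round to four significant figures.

Relativistic Doppler for wavelength: λ_obs = λ_src · √((1+β)/(1−β)).
With β = 0.83: factor = √(1.83/0.17) = 3.281.
λ_obs = 475 × 3.281 = 1558 nm.

1558 nm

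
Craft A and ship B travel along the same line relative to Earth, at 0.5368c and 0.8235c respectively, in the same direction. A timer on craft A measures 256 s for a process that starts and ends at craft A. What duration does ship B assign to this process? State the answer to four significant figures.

The velocity of craft A relative to ship B is (0.5368 − 0.8235)c / (1 − 0.5368×0.8235) = −0.51385c; relative speed 0.51385c.
At |u| = 0.51385c, γ = (1 − 0.264042)^(−1/2) = 1.1657.
The clock on craft A records proper time, so ship B measures Δt = γΔτ = 1.1657 × 256 = 298.4 s.

298.4 s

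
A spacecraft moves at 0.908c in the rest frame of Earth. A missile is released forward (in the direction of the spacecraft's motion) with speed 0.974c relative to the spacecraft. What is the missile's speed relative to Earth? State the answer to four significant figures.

Relativistic velocity addition: u = (u' + v)/(1 + u'v/c²), with u' = 0.974c and v = 0.908c.
Numerator: 0.974 + 0.908 = 1.882. Denominator: 1 + (0.974)(0.908) = 1.884392.
u = 1.882/1.884392 = 0.99873, so the speed is 0.9987c.

0.9987c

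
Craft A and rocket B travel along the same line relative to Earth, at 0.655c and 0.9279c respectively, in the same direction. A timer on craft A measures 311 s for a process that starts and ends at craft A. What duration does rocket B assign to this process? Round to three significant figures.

The velocity of craft A relative to rocket B is (0.655 − 0.9279)c / (1 − 0.655×0.9279) = −0.69577c; relative speed 0.69577c.
At |u| = 0.69577c, γ = (1 − 0.484096)^(−1/2) = 1.3922.
Craft A's interval is proper; time dilation gives Δt_B = γΔτ = 1.3922 × 311 s = 433 s.

433 s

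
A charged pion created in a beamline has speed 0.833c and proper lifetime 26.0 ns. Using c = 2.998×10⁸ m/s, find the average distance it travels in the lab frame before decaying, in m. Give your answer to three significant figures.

11.7 m

γ = 1/√(1 − β²) = 1/√(1 − 0.693889) = 1/√0.306111 = 1/0.553273 = 1.8074.
Lab-frame lifetime: Δt = γτ = 1.8074 × 26.0 ns = 46.992 ns.
Distance: d = vΔt = 0.833 × 2.998×10⁸ m/s × 4.6992×10^-8 s = 11.7 m.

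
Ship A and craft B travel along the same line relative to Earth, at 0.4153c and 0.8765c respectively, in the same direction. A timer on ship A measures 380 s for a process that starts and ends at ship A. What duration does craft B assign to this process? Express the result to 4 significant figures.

Speed of ship A in craft B's frame: u = (v_A − v_B)/(1 − v_A v_B/c²) = (0.4153 − 0.8765)/(1 − 0.4153×0.8765) = −0.4612/0.63598955 = −0.72517; |u| = 0.72517c.
At |u| = 0.72517c, γ = (1 − 0.525872)^(−1/2) = 1.4523.
Ship A's interval is proper; time dilation gives Δt_B = γΔτ = 1.4523 × 380 s = 551.9 s.

551.9 s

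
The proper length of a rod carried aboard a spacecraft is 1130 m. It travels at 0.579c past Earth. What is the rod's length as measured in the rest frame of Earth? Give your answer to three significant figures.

Lorentz factor: γ = (1 − 0.335241)^(−1/2) = 1.2265.
Along the direction of motion the measured length is L₀/γ = 1130/1.2265 = 921 m.

921 m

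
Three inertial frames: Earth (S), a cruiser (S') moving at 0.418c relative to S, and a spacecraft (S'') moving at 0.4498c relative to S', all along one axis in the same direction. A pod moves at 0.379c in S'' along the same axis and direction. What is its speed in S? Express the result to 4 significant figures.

0.8689c

Apply u = (u'+v)/(1+u'v) twice. Pod in the cruiser frame: (0.379+0.4498)/(1+0.379·0.4498) = 0.8288/1.1704742 = 0.70809c.
That velocity, transformed to the rest frame of Earth: (0.70809+0.418)/(1+0.70809·0.418) = 1.12609/1.29598162 = 0.86891c.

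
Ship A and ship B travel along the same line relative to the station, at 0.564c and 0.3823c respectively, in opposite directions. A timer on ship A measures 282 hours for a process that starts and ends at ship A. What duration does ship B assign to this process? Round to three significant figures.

Transform ship A's velocity into ship B's frame: (0.564 + 0.3823)/(1 + 0.564·0.3823) = 0.9463/1.2156172, so the relative speed is 0.77845c.
γ for this relative speed: γ = 1/√(1 − 0.605984) = 1.5931.
Ship A's interval is proper; time dilation gives Δt_B = γΔτ = 1.5931 × 282 hours = 449 hours.

449 hours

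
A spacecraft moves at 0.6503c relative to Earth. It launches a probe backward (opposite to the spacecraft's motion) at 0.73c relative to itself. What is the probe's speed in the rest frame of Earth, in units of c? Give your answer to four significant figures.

In units of c, u = (u' + v)/(1 + u'v) with u' = −0.73 and v = 0.6503.
Numerator: −0.73 + 0.6503 = −0.0797. Denominator: 1 + (−0.73)(0.6503) = 0.525281.
u = −0.0797/0.525281 = −0.15173, so the speed is 0.1517c.

0.1517c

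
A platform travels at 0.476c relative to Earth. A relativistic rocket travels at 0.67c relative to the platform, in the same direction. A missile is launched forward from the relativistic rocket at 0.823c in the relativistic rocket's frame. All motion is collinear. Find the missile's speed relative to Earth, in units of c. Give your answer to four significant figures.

0.9865c

First combine the missile and relativistic rocket (S''→S'): u₁ = (0.823 + 0.67)/(1 + 0.823×0.67) = 1.493/1.55141 = 0.96235.
Then combine with the platform (S'→S): u = (0.96235 + 0.476)/(1 + 0.96235×0.476) = 1.43835/1.4580786 = 0.98647.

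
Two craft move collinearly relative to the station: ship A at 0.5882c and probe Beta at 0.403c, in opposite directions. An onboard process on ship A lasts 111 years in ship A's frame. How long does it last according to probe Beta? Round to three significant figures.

The velocity of ship A relative to probe Beta is (0.5882 + 0.403)c / (1 + 0.5882×0.403) = 0.80126c; relative speed 0.80126c.
At |u| = 0.80126c, γ = (1 − 0.642018)^(−1/2) = 1.6714.
Ship A's interval is proper; time dilation gives Δt_B = γΔτ = 1.6714 × 111 years = 186 years.

186 years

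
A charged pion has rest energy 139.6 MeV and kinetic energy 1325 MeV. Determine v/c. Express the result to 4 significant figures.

0.9954

γ = 1 + K/(mc²) = 1 + 1325/139.6 = 10.491.
β = √(1 − 1/γ²) = √(1 − 0.00908586) = √0.99091414 = 0.9954.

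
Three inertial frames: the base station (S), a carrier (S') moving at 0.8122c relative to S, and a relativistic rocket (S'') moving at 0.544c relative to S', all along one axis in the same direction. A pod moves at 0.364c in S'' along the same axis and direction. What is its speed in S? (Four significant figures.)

0.9719c

Apply u = (u'+v)/(1+u'v) twice. Pod in the carrier frame: (0.364+0.544)/(1+0.364·0.544) = 0.908/1.198016 = 0.75792c.
That velocity, transformed to the rest frame of the base station: (0.75792+0.8122)/(1+0.75792·0.8122) = 1.57012/1.615582624 = 0.97186c.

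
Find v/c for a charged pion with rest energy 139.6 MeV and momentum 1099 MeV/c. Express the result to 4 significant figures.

pc/(mc²) = 1099/139.6 = 7.8725 = βγ = β/√(1−β²).
So β² = x²/(1 + x²) with x = 7.8725: x² = 61.9763, β² = 61.9763/62.9763 = 0.984121, β = 0.9920.

0.9920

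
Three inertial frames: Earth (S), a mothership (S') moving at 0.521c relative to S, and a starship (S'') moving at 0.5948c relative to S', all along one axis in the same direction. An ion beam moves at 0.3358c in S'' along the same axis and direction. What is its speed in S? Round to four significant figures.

0.9235c

Apply u = (u'+v)/(1+u'v) twice. Ion beam in the mothership frame: (0.3358+0.5948)/(1+0.3358·0.5948) = 0.9306/1.19973384 = 0.77567c.
That velocity, transformed to the rest frame of Earth: (0.77567+0.521)/(1+0.77567·0.521) = 1.29667/1.40412407 = 0.92347c.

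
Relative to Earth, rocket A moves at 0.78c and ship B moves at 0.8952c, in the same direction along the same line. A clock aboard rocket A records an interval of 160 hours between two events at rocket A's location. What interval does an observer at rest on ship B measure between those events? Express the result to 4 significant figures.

Speed of rocket A in ship B's frame: u = (v_A − v_B)/(1 − v_A v_B/c²) = (0.78 − 0.8952)/(1 − 0.78×0.8952) = −0.1152/0.301744 = −0.38178; |u| = 0.38178c.
γ for this relative speed: γ = 1/√(1 − 0.145756) = 1.082.
The clock on rocket A records proper time, so ship B measures Δt = γΔτ = 1.082 × 160 = 173.1 hours.

173.1 hours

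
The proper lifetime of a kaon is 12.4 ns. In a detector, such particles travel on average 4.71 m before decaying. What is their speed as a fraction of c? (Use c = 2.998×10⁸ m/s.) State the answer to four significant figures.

Lab distance = (lab lifetime)·v = γτ·βc, so βγ = d/(cτ) = 4.710/(2.998×10⁸ × 1.240×10^-8) = 1.267.
With βγ = 1.267: γ² = 1 + (βγ)² = 2.60529, and β = (βγ)/γ = 1.267/1.61409 = 0.7850.

0.7850c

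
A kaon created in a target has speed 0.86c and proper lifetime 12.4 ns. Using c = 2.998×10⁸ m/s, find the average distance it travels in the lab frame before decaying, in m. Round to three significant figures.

γ = 1/√(1 − β²) = 1/√(1 − 0.7396) = 1/√0.2604 = 1/0.510294 = 1.9597.
Lab-frame lifetime: Δt = γτ = 1.9597 × 12.4 ns = 24.3 ns.
Distance: d = vΔt = 0.86 × 2.998×10⁸ m/s × 2.4300×10^-8 s = 6.27 m.

6.27 m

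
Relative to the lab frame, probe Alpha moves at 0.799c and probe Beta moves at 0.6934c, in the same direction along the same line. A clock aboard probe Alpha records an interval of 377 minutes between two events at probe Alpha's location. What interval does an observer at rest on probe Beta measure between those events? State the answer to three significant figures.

The velocity of probe Alpha relative to probe Beta is (0.799 − 0.6934)c / (1 − 0.799×0.6934) = 0.23679c; relative speed 0.23679c.
At |u| = 0.23679c, γ = (1 − 0.0560695)^(−1/2) = 1.0293.
Probe Alpha's interval is proper; time dilation gives Δt_B = γΔτ = 1.0293 × 377 minutes = 388 minutes.

388 minutes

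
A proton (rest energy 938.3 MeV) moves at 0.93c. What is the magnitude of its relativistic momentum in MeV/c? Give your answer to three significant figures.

2370 MeV/c

γ = 1/√(1 − β²) = 1/√(1 − 0.8649) = 1/√0.1351 = 1/0.36756 = 2.7206.
Momentum: p = γβ·mc = 2.7206 × 0.93 × 938.3 MeV/c = 2370 MeV/c.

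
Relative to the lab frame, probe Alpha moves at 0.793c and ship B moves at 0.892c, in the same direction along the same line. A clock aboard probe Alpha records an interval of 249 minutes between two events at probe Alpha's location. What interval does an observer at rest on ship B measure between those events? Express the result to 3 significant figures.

Speed of probe Alpha in ship B's frame: u = (v_A − v_B)/(1 − v_A v_B/c²) = (0.793 − 0.892)/(1 − 0.793×0.892) = −0.099/0.292644 = −0.33829; |u| = 0.33829c.
γ for this relative speed: γ = 1/√(1 − 0.11444) = 1.0627.
Probe Alpha's interval is proper; time dilation gives Δt_B = γΔτ = 1.0627 × 249 minutes = 265 minutes.

265 minutes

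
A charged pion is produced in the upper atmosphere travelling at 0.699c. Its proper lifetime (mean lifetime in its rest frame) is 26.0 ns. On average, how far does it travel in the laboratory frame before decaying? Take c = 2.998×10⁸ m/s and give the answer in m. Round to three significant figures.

7.62 m

With β = 0.699, γ = 1/√(1 − 0.699²) = 1/√0.511399 = 1.3984.
Lab-frame lifetime: Δt = γτ = 1.3984 × 26.0 ns = 36.358 ns.
Distance: d = vΔt = 0.699 × 2.998×10⁸ m/s × 3.6358×10^-8 s = 7.62 m.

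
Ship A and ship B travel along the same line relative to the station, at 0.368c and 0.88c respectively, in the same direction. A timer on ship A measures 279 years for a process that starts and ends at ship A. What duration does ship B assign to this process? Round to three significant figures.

Speed of ship A in ship B's frame: u = (v_A − v_B)/(1 − v_A v_B/c²) = (0.368 − 0.88)/(1 − 0.368×0.88) = −0.512/0.67616 = −0.75722; |u| = 0.75722c.
At |u| = 0.75722c, γ = (1 − 0.573382)^(−1/2) = 1.531.
Ship A's interval is proper; time dilation gives Δt_B = γΔτ = 1.531 × 279 years = 427 years.

427 years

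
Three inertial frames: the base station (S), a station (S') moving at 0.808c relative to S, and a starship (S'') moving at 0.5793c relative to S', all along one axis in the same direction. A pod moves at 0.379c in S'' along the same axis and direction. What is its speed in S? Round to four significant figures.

0.9748c

Compose velocities in two stages. Stage 1 (into S'): u₁ = (0.379+0.5793)/(1+0.379×0.5793) = 0.78578.
Stage 2 (into S): u = (0.78578+0.808)/(1+0.78578×0.808) = 0.97484, so the speed is 0.9748c.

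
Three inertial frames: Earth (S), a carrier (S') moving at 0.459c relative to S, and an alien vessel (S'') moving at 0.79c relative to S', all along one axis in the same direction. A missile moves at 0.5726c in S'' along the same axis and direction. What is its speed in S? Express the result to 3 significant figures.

Apply u = (u'+v)/(1+u'v) twice. Missile in the carrier frame: (0.5726+0.79)/(1+0.5726·0.79) = 1.3626/1.452354 = 0.9382c.
That velocity, transformed to the rest frame of Earth: (0.9382+0.459)/(1+0.9382·0.459) = 1.3972/1.4306338 = 0.97663c.

0.977c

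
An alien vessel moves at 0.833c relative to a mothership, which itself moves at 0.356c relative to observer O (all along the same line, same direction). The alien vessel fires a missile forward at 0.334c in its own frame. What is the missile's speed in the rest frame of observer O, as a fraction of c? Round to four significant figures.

0.9577c

Apply u = (u'+v)/(1+u'v) twice. Missile in the mothership frame: (0.334+0.833)/(1+0.334·0.833) = 1.167/1.278222 = 0.91299c.
That velocity, transformed to the rest frame of observer O: (0.91299+0.356)/(1+0.91299·0.356) = 1.26899/1.32502444 = 0.95771c.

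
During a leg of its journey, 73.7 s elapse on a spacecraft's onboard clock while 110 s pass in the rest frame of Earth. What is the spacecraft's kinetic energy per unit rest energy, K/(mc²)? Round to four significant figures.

0.4925

The time-dilation ratio gives γ = 110/73.7 = 1.49254.
K/(mc²) = γ − 1 = 1.49254 − 1 = 0.4925.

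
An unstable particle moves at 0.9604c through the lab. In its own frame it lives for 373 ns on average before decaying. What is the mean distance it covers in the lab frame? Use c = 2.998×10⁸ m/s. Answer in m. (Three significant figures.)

385 m

With β = 0.9604, γ = 1/√(1 − 0.9604²) = 1/√0.07763184 = 3.5891.
Lab-frame lifetime: Δt = γτ = 3.5891 × 373 ns = 1338.7 ns.
Distance: d = vΔt = 0.9604 × 2.998×10⁸ m/s × 1.3387×10^-6 s = 385 m.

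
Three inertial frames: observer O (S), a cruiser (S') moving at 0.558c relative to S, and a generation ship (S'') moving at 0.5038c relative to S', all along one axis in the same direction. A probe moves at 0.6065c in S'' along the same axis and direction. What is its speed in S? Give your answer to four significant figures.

First combine the probe and generation ship (S''→S'): u₁ = (0.6065 + 0.5038)/(1 + 0.6065×0.5038) = 1.1103/1.3055547 = 0.85044.
Then combine with the cruiser (S'→S): u = (0.85044 + 0.558)/(1 + 0.85044×0.558) = 1.40844/1.47454552 = 0.95517.

0.9552c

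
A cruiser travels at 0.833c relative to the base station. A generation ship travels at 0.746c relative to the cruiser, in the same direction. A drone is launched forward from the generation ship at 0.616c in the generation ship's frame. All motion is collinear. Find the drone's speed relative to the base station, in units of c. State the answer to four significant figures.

First combine the drone and generation ship (S''→S'): u₁ = (0.616 + 0.746)/(1 + 0.616×0.746) = 1.362/1.459536 = 0.93317.
Then combine with the cruiser (S'→S): u = (0.93317 + 0.833)/(1 + 0.93317×0.833) = 1.76617/1.77733061 = 0.99372.

0.9937c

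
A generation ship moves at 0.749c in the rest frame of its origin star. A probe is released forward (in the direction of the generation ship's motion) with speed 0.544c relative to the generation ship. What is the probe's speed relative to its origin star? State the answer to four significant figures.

Relativistic velocity addition: u = (u' + v)/(1 + u'v/c²), with u' = 0.544c and v = 0.749c.
Numerator: 0.544 + 0.749 = 1.293. Denominator: 1 + (0.544)(0.749) = 1.407456.
u = 1.293/1.407456 = 0.91868, so the speed is 0.9187c.

0.9187c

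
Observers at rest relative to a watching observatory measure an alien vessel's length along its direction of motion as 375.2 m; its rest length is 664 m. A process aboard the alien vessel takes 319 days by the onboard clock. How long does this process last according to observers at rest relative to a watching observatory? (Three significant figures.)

565 days

Length contraction gives γ = L₀/L = 664/375.2 = 1.76972.
The same γ dilates the second interval: 1.76972 × 319 days = 565 days.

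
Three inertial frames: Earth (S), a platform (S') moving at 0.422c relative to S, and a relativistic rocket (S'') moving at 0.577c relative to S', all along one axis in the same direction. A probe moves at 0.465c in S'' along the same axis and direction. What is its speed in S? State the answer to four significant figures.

0.9234c

Compose velocities in two stages. Stage 1 (into S'): u₁ = (0.465+0.577)/(1+0.465×0.577) = 0.82157.
Stage 2 (into S): u = (0.82157+0.422)/(1+0.82157×0.422) = 0.92342, so the speed is 0.9234c.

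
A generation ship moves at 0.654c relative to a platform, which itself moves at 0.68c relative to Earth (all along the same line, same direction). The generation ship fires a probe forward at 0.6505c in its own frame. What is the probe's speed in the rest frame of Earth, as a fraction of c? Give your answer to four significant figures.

First combine the probe and generation ship (S''→S'): u₁ = (0.6505 + 0.654)/(1 + 0.6505×0.654) = 1.3045/1.425427 = 0.91516.
Then combine with the platform (S'→S): u = (0.91516 + 0.68)/(1 + 0.91516×0.68) = 1.59516/1.6223088 = 0.98327.

0.9833c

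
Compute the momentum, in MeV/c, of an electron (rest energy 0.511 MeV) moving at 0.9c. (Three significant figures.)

1.06 MeV/c

β² = 0.81, so γ = 1/√0.19 = 2.2942.
Momentum: p = γβ·mc = 2.2942 × 0.9 × 0.511 MeV/c = 1.06 MeV/c.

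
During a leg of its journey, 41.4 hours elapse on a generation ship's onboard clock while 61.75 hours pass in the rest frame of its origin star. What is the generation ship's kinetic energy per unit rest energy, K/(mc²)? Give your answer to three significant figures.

The time-dilation ratio gives γ = 61.75/41.4 = 1.49155.
K/(mc²) = γ − 1 = 1.49155 − 1 = 0.492.

0.492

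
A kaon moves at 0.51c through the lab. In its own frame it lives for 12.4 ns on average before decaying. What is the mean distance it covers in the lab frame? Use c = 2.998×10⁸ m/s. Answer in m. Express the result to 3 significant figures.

Lorentz factor: γ = (1 − 0.2601)^(−1/2) = 1.1626.
Lab-frame lifetime: Δt = γτ = 1.1626 × 12.4 ns = 14.416 ns.
Distance: d = vΔt = 0.51 × 2.998×10⁸ m/s × 1.4416×10^-8 s = 2.20 m.

2.20 m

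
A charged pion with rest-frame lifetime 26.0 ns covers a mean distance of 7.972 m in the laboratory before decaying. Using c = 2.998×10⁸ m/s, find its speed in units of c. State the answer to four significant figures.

Lab distance = (lab lifetime)·v = γτ·βc, so βγ = d/(cτ) = 7.972/(2.998×10⁸ × 2.600×10^-8) = 1.0227.
With βγ = 1.0227: γ² = 1 + (βγ)² = 2.04592, and β = (βγ)/γ = 1.0227/1.43036 = 0.7150.

0.7150c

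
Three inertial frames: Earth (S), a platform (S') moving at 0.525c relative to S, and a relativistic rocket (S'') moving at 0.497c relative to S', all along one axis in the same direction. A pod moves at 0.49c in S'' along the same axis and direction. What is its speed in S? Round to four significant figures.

0.9308c

Compose velocities in two stages. Stage 1 (into S'): u₁ = (0.49+0.497)/(1+0.49×0.497) = 0.79371.
Stage 2 (into S): u = (0.79371+0.525)/(1+0.79371×0.525) = 0.93083, so the speed is 0.9308c.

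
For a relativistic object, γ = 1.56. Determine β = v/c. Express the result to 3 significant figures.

β = √(1 − 1/γ²) = √(1 − 1/2.4336) = √0.589086 = 0.768.

0.768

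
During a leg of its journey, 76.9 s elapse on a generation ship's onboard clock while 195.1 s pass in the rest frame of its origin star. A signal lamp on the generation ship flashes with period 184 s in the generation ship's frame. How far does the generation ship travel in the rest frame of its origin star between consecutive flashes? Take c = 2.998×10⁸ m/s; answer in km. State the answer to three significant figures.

γ = Δt/Δτ = 195.1/76.9 = 2.53706.
β = √(1 − 1/γ²) = 0.91904. Lab-frame period = γτ = 2.53706×184 s = 466.82 s. Distance = βc × γτ = 0.91904 × 2.998×10⁸ m/s × 466.82 s = 1.2862×10^11 m = 1.29×10^8 km.

1.29×10^8 km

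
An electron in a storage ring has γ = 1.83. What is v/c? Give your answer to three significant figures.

β = √(1 − 1/γ²) = √(1 − 1/3.3489) = √0.701394 = 0.837.

0.837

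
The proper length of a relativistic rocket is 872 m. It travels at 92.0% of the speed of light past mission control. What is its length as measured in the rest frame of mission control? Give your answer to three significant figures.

342 m

Lorentz factor: γ = (1 − 0.8464)^(−1/2) = 2.5516.
Along the direction of motion the measured length is L₀/γ = 872/2.5516 = 342 m.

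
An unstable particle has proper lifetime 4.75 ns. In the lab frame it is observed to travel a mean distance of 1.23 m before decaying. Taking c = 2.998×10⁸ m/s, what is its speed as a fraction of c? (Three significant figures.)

0.654c

d = βγcτ ⇒ βγ = d/(cτ) = 1.230 m / (1.42405 m) = 0.86373.
β = (βγ)/√(1+(βγ)²) = 0.86373/√1.74603 = 0.654.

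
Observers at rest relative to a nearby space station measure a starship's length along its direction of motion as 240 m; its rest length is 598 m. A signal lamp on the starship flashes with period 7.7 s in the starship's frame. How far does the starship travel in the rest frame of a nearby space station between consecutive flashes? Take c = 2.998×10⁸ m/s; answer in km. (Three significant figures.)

5.27×10^6 km

Length contraction gives γ = L₀/L = 598/240 = 2.49167.
β = √(1 − 1/γ²) = 0.91593. Lab-frame period = γτ = 2.49167×7.7 s = 19.186 s. Distance = βc × γτ = 0.91593 × 2.998×10⁸ m/s × 19.186 s = 5.2684×10^9 m = 5.27×10^6 km.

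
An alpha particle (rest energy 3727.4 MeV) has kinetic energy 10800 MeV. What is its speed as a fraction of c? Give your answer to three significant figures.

γ = 1 + K/(mc²) = 1 + 10800/3727.4 = 3.8975.
β = √(1 − 1/γ²) = √(1 − 0.0658306) = √0.9341694 = 0.967.

0.967c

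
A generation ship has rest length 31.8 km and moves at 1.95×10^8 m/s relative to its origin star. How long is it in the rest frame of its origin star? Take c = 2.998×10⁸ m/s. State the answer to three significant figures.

β = v/c = (1.95×10^8 m/s)/(2.998×10⁸ m/s) = 0.650434.
Lorentz factor: γ = (1 − 0.4230644)^(−1/2) = 1.3165.
Along the direction of motion the measured length is L₀/γ = 31.8/1.3165 = 24.2 km.

24.2 km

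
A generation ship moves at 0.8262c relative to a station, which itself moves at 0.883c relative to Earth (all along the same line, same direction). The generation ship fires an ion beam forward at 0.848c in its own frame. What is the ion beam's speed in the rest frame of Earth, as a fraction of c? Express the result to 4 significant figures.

0.9990c

Compose velocities in two stages. Stage 1 (into S'): u₁ = (0.848+0.8262)/(1+0.848×0.8262) = 0.98447.
Stage 2 (into S): u = (0.98447+0.883)/(1+0.98447×0.883) = 0.99903, so the speed is 0.9990c.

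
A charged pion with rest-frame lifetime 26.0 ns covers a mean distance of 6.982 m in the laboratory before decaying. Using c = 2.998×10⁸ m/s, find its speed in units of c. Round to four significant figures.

Lab distance = (lab lifetime)·v = γτ·βc, so βγ = d/(cτ) = 6.982/(2.998×10⁸ × 2.600×10^-8) = 0.89573.
With βγ = 0.89573: γ² = 1 + (βγ)² = 1.802332, and β = (βγ)/γ = 0.89573/1.34251 = 0.6672.

0.6672c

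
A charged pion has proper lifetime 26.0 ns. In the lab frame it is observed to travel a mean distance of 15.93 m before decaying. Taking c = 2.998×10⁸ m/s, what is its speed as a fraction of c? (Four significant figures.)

Lab distance = (lab lifetime)·v = γτ·βc, so βγ = d/(cτ) = 15.93/(2.998×10⁸ × 2.600×10^-8) = 2.0437.
With βγ = 2.0437: γ² = 1 + (βγ)² = 5.17671, and β = (βγ)/γ = 2.0437/2.27524 = 0.8982.

0.8982c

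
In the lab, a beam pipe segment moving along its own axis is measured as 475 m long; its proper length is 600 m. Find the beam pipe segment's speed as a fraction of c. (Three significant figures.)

Length contraction gives γ = L₀/L = 600/475 = 1.2632.
β = √(1 − 1/γ²) = √0.373306 = 0.611.

0.611c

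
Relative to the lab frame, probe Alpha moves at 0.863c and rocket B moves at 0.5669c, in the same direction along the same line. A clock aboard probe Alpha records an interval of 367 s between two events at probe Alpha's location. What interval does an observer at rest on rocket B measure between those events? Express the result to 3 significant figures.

Transform probe Alpha's velocity into rocket B's frame: (0.863 − 0.5669)/(1 − 0.863·0.5669) = 0.2961/0.5107653, so the relative speed is 0.57972c.
γ for this relative speed: γ = 1/√(1 − 0.336075) = 1.2273.
Probe Alpha's interval is proper; time dilation gives Δt_B = γΔτ = 1.2273 × 367 s = 450 s.

450 s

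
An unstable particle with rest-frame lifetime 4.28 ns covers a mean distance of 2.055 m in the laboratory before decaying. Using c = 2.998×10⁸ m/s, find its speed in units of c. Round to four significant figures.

Lab distance = (lab lifetime)·v = γτ·βc, so βγ = d/(cτ) = 2.055/(2.998×10⁸ × 4.280×10^-9) = 1.6015.
With βγ = 1.6015: γ² = 1 + (βγ)² = 3.5648, and β = (βγ)/γ = 1.6015/1.88807 = 0.8482.

0.8482c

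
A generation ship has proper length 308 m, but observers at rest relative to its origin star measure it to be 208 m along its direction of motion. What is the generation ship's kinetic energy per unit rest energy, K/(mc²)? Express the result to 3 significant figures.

From L = L₀/γ: γ = 308/208 = 1.48077.
Since K = (γ−1)mc², K/(mc²) = 1.48077 − 1 = 0.481.

0.481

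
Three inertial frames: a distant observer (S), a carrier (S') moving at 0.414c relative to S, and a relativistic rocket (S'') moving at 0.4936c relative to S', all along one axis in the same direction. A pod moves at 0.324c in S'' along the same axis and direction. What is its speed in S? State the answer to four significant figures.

Compose velocities in two stages. Stage 1 (into S'): u₁ = (0.324+0.4936)/(1+0.324×0.4936) = 0.70487.
Stage 2 (into S): u = (0.70487+0.414)/(1+0.70487×0.414) = 0.86612, so the speed is 0.8661c.

0.8661c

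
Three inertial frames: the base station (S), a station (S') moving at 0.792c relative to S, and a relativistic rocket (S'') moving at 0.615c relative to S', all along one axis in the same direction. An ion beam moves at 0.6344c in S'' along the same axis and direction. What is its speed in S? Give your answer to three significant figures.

0.988c

First combine the ion beam and relativistic rocket (S''→S'): u₁ = (0.6344 + 0.615)/(1 + 0.6344×0.615) = 1.2494/1.390156 = 0.89875.
Then combine with the station (S'→S): u = (0.89875 + 0.792)/(1 + 0.89875×0.792) = 1.69075/1.71181 = 0.9877.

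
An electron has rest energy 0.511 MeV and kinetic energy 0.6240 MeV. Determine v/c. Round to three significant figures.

0.893

γ = 1 + K/(mc²) = 1 + 0.6240/0.511 = 2.2211.
β = √(1 − 1/γ²) = √(1 − 0.202705) = √0.797295 = 0.893.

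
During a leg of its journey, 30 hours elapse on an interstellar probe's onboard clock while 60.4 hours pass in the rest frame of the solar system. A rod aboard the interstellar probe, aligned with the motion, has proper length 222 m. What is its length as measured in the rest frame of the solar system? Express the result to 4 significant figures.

110.3 m

From Δt = γΔτ: γ = 60.4/30 = 2.01333.
L = L₀/γ = 222/2.01333 = 110.3 m.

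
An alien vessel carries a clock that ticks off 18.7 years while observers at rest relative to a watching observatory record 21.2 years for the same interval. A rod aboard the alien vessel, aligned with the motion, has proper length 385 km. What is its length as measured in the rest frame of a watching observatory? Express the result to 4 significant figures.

339.6 km

From Δt = γΔτ: γ = 21.2/18.7 = 1.13369.
L = L₀/γ = 385/1.13369 = 339.6 km.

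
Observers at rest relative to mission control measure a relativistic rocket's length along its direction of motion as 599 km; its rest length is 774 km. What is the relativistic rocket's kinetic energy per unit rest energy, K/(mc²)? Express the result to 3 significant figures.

From L = L₀/γ: γ = 774/599 = 1.29215.
Since K = (γ−1)mc², K/(mc²) = 1.29215 − 1 = 0.292.

0.292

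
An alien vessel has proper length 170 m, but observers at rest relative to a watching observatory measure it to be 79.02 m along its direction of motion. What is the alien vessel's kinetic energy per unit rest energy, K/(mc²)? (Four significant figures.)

1.151

From L = L₀/γ: γ = 170/79.02 = 2.15135.
K/(mc²) = γ − 1 = 2.15135 − 1 = 1.151.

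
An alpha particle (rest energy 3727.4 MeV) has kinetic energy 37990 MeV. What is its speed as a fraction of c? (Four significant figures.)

γ = 1 + K/(mc²) = 1 + 37990/3727.4 = 11.192.
β = √(1 − 1/γ²) = √(1 − 0.00798334) = √0.99201666 = 0.9960.

0.9960c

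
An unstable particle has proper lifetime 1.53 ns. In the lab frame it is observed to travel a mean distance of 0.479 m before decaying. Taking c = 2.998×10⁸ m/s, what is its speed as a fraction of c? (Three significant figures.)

Lab distance = (lab lifetime)·v = γτ·βc, so βγ = d/(cτ) = 0.4790/(2.998×10⁸ × 1.530×10^-9) = 1.0443.
With βγ = 1.0443: γ² = 1 + (βγ)² = 2.09056, and β = (βγ)/γ = 1.0443/1.44588 = 0.722.

0.722c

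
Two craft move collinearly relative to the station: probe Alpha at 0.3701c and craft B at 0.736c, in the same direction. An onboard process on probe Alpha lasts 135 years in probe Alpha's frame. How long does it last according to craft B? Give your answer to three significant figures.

156 years

Speed of probe Alpha in craft B's frame: u = (v_A − v_B)/(1 − v_A v_B/c²) = (0.3701 − 0.736)/(1 − 0.3701×0.736) = −0.3659/0.7276064 = −0.50288; |u| = 0.50288c.
γ for this relative speed: γ = 1/√(1 − 0.252888) = 1.1569.
Probe Alpha's interval is proper; time dilation gives Δt_B = γΔτ = 1.1569 × 135 years = 156 years.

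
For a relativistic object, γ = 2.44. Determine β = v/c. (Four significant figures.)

0.9122

β = √(1 − 1/γ²) = √(1 − 1/5.9536) = √0.832034 = 0.9122.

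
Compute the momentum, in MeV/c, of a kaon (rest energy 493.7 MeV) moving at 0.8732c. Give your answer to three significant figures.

885 MeV/c

γ = 1/√(1 − β²) = 1/√(1 − 0.76247824) = 1/√0.23752176 = 1/0.487362 = 2.0519.
Momentum: p = γβ·mc = 2.0519 × 0.8732 × 493.7 MeV/c = 885 MeV/c.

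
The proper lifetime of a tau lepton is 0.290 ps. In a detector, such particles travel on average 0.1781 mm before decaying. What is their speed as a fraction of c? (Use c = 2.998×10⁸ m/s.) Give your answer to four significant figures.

0.8986c

Let x = d/(cτ) = 1.781×10^-4 m / (2.998×10⁸ m/s × 2.900×10^-13 s) = 2.0485. Since d = βγcτ, x = βγ = β/√(1−β²).
Solving: β² = x²/(1+x²) = 4.19635/5.19635 = 0.807557, so β = 0.8986.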